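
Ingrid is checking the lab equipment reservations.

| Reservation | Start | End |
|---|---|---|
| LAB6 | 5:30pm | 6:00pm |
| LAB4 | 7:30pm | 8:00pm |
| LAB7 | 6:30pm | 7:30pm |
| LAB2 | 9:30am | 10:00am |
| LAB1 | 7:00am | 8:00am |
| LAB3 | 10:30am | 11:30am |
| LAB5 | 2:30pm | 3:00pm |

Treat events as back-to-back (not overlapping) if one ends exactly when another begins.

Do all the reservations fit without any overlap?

Yes

Check each pair: they overlap iff neither finishes before the other starts.
Sorted by start: LAB1, LAB2, LAB3, LAB5, LAB6, LAB7, LAB4.
LAB2 starts after LAB1 ends; LAB1 is clear from here.
LAB3 starts after LAB2 ends; LAB2 is clear from here.
LAB5 starts after LAB3 ends; LAB3 is clear from here.
LAB6 starts after LAB5 ends; LAB5 is clear from here.
LAB7 starts after LAB6 ends; LAB6 is clear from here.
LAB4 starts exactly when LAB7 ends (back-to-back, no overlap).
Every pair is clear; the schedule has no overlaps.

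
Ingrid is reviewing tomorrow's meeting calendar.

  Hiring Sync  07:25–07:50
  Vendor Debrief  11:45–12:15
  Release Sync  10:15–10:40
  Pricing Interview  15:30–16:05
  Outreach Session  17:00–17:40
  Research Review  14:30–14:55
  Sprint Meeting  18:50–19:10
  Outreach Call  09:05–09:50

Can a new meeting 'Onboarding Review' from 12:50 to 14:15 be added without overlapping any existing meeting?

Hiring Sync: ends 07:50 at or before Onboarding Review starts 12:50 → clear.
Outreach Call: ends 09:50 at or before Onboarding Review starts 12:50 → clear.
Release Sync: ends 10:40 at or before Onboarding Review starts 12:50 → clear.
Vendor Debrief: ends 12:15 at or before Onboarding Review starts 12:50 → clear.
Research Review: starts 14:30 at or after Onboarding Review ends 14:15 → clear.
Pricing Interview: starts 15:30 at or after Onboarding Review ends 14:15 → clear.
Outreach Session: starts 17:00 at or after Onboarding Review ends 14:15 → clear.
Sprint Meeting: starts 18:50 at or after Onboarding Review ends 14:15 → clear.

Yes — the slot is free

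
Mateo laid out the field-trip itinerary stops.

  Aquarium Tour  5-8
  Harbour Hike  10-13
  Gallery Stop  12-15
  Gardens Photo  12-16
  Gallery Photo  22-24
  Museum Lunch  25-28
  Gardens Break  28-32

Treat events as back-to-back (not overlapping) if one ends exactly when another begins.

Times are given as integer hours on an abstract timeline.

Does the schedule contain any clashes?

Sorted by start: Aquarium Tour, Harbour Hike, Gallery Stop, Gardens Photo, Gallery Photo, Museum Lunch, Gardens Break.
Harbour Hike starts after Aquarium Tour ends; Aquarium Tour is clear from here.
Gallery Stop starts before Harbour Hike ends → Harbour Hike and Gallery Stop overlap.
That's a conflict, so the schedule is not conflict-free.

Yes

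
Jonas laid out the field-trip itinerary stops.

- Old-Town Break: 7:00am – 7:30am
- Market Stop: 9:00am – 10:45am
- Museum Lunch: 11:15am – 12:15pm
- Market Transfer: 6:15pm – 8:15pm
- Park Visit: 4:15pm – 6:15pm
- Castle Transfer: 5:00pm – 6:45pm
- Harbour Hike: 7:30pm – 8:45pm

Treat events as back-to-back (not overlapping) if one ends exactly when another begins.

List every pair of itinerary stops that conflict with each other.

Sorted by start: Old-Town Break, Market Stop, Museum Lunch, Park Visit, Castle Transfer, Market Transfer, Harbour Hike.
Market Stop starts after Old-Town Break ends; Old-Town Break is clear from here.
Museum Lunch starts after Market Stop ends; Market Stop is clear from here.
Park Visit starts after Museum Lunch ends; Museum Lunch is clear from here.
Castle Transfer starts before Park Visit ends → Park Visit and Castle Transfer overlap.
Market Transfer starts exactly when Park Visit ends (back-to-back, no overlap); Park Visit is clear from here.
Market Transfer starts before Castle Transfer ends → Castle Transfer and Market Transfer overlap.
Harbour Hike starts after Castle Transfer ends.
Harbour Hike starts before Market Transfer ends → Market Transfer and Harbour Hike overlap.

Castle Transfer & Market Transfer, Castle Transfer & Park Visit, Harbour Hike & Market Transfer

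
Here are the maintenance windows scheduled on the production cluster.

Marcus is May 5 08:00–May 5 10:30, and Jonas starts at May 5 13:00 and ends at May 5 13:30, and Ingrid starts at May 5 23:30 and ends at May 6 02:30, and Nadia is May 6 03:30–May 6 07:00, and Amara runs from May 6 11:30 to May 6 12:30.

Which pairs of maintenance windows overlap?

Check each pair: they overlap iff neither finishes before the other starts.
Sorted by start: Marcus, Jonas, Ingrid, Nadia, Amara.
Jonas starts after Marcus ends — done with Marcus.
Ingrid starts after Jonas ends — done with Jonas.
Nadia starts after Ingrid ends — done with Ingrid.
Amara starts after Nadia ends.

no conflicts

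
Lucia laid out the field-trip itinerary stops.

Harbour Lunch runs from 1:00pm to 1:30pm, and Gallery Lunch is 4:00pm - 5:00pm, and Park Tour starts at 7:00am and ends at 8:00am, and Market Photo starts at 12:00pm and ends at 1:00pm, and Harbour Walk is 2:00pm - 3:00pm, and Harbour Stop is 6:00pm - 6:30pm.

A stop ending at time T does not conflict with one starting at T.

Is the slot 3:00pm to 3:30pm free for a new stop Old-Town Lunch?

Yes — the slot is free

Park Tour: ends 8:00am at or before Old-Town Lunch starts 3:00pm → clear.
Market Photo: ends 1:00pm at or before Old-Town Lunch starts 3:00pm → clear.
Harbour Lunch: ends 1:30pm at or before Old-Town Lunch starts 3:00pm → clear.
Harbour Walk: ends 3:00pm at or before Old-Town Lunch starts 3:00pm → clear.
Gallery Lunch: starts 4:00pm at or after Old-Town Lunch ends 3:30pm → clear.
Harbour Stop: starts 6:00pm at or after Old-Town Lunch ends 3:30pm → clear.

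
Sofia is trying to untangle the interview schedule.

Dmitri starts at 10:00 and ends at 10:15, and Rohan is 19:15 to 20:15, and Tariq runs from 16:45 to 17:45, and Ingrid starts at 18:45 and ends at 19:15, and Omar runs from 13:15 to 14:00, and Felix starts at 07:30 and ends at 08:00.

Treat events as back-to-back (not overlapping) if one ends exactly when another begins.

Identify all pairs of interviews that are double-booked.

none

Sorted by start: Felix, Dmitri, Omar, Tariq, Ingrid, Rohan.
Dmitri starts after Felix ends, so Felix has no further overlaps.
Omar starts after Dmitri ends, so Dmitri has no further overlaps.
Tariq starts after Omar ends, so Omar has no further overlaps.
Ingrid starts after Tariq ends, so Tariq has no further overlaps.
Rohan starts exactly when Ingrid ends (back-to-back, no overlap).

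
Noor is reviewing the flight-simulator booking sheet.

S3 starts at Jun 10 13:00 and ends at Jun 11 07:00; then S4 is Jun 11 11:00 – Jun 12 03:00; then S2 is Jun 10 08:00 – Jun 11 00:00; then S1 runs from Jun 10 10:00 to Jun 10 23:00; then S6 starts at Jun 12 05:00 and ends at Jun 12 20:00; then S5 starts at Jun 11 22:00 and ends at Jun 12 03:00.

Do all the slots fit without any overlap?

Two intervals overlap when each starts before the other ends.
Sorted by start: S2, S1, S3, S4, S5, S6.
S1 starts before S2 ends → S2 and S1 overlap.
That's a conflict, so the schedule is not conflict-free.

No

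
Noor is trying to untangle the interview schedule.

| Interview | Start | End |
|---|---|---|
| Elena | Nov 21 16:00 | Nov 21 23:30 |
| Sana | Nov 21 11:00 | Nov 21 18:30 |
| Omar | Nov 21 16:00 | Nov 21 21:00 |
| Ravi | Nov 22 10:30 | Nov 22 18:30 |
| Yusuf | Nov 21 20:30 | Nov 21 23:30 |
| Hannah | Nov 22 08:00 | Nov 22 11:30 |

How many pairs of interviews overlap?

6

Two intervals overlap when each starts before the other ends.
Sorted by start: Sana, Elena, Omar, Yusuf, Hannah, Ravi.
Elena starts before Sana ends → Sana and Elena overlap.
Omar starts before Sana ends → Sana and Omar overlap.
Yusuf starts after Sana ends; Sana is clear from here.
Omar starts before Elena ends → Elena and Omar overlap.
Yusuf starts before Elena ends → Elena and Yusuf overlap.
Hannah starts after Elena ends; Elena is clear from here.
Yusuf starts before Omar ends → Omar and Yusuf overlap.
Hannah starts after Omar ends; Omar is clear from here.
Hannah starts after Yusuf ends; Yusuf is clear from here.
Ravi starts before Hannah ends → Hannah and Ravi overlap.
Overlapping pairs: Elena & Omar, Elena & Sana, Elena & Yusuf, Hannah & Ravi, Omar & Sana, Omar & Yusuf — 6 in total.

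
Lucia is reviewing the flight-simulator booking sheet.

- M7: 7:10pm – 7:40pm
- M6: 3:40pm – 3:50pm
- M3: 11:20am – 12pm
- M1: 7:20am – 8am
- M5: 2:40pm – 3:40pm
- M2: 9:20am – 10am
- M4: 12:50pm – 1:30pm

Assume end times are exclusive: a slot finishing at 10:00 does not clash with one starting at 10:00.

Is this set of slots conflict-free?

Yes

Sorted by start: M1, M2, M3, M4, M5, M6, M7.
M2 starts after M1 ends, so nothing later overlaps M1 either.
M3 starts after M2 ends, so nothing later overlaps M2 either.
M4 starts after M3 ends, so nothing later overlaps M3 either.
M5 starts after M4 ends, so nothing later overlaps M4 either.
M6 starts exactly when M5 ends (back-to-back, no overlap), so nothing later overlaps M5 either.
M7 starts after M6 ends.
Every pair is clear; the schedule has no overlaps.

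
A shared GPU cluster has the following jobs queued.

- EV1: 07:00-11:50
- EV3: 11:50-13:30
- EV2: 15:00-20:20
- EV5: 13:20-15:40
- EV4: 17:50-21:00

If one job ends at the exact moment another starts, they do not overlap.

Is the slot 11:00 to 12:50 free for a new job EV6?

No — it overlaps EV1, EV3

EV1: starts 07:00 before EV6 ends 12:50, and ends 11:50 after EV6 starts 11:00 → overlap.
EV3: starts 11:50 before EV6 ends 12:50, and ends 13:30 after EV6 starts 11:00 → overlap.
EV5: starts 13:20 at or after EV6 ends 12:50 → clear.
EV2: starts 15:00 at or after EV6 ends 12:50 → clear.
EV4: starts 17:50 at or after EV6 ends 12:50 → clear.
EV6 overlaps EV1, EV3.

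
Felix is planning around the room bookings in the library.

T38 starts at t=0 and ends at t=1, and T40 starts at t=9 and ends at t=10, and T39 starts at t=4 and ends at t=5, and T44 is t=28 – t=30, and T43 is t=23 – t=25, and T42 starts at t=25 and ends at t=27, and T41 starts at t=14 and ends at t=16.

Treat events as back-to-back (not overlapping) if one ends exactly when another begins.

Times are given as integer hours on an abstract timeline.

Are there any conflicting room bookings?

No

Sorted by start: T38, T39, T40, T41, T43, T42, T44.
T39 starts after T38 ends; T38 is clear from here.
T40 starts after T39 ends; T39 is clear from here.
T41 starts after T40 ends; T40 is clear from here.
T43 starts after T41 ends; T41 is clear from here.
T42 starts exactly when T43 ends (back-to-back, no overlap); T43 is clear from here.
T44 starts after T42 ends.
Every pair is clear; the schedule has no overlaps.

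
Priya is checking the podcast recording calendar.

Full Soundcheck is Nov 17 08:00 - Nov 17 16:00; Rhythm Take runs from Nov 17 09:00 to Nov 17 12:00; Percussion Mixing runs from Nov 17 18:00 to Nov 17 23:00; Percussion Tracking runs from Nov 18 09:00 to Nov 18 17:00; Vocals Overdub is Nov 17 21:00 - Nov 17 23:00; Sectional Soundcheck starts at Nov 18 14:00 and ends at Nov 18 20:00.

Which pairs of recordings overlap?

Full Soundcheck & Rhythm Take, Percussion Mixing & Vocals Overdub, Percussion Tracking & Sectional Soundcheck

Sorted by start: Full Soundcheck, Rhythm Take, Percussion Mixing, Vocals Overdub, Percussion Tracking, Sectional Soundcheck.
Rhythm Take starts before Full Soundcheck ends → Full Soundcheck and Rhythm Take overlap.
Percussion Mixing starts after Full Soundcheck ends, so nothing later overlaps Full Soundcheck either.
Percussion Mixing starts after Rhythm Take ends, so nothing later overlaps Rhythm Take either.
Vocals Overdub starts before Percussion Mixing ends → Percussion Mixing and Vocals Overdub overlap.
Percussion Tracking starts after Percussion Mixing ends, so nothing later overlaps Percussion Mixing either.
Percussion Tracking starts after Vocals Overdub ends, so nothing later overlaps Vocals Overdub either.
Sectional Soundcheck starts before Percussion Tracking ends → Percussion Tracking and Sectional Soundcheck overlap.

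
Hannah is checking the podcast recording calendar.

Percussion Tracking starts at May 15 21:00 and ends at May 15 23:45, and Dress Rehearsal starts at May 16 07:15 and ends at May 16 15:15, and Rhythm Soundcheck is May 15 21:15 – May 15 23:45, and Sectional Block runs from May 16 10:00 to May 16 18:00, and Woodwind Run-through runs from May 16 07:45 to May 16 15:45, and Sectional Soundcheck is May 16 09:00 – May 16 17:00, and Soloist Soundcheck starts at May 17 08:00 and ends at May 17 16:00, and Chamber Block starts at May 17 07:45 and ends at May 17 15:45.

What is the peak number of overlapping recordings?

Sort all start/end points and keep a running count:
May 15 21:00 start Percussion Tracking → 1
May 15 21:15 start Rhythm Soundcheck → 2
May 15 23:45 end Percussion Tracking → 1
May 15 23:45 end Rhythm Soundcheck → 0
May 16 07:15 start Dress Rehearsal → 1
May 16 07:45 start Woodwind Run-through → 2
May 16 09:00 start Sectional Soundcheck → 3
May 16 10:00 start Sectional Block → 4
May 16 15:15 end Dress Rehearsal → 3
May 16 15:45 end Woodwind Run-through → 2
May 16 17:00 end Sectional Soundcheck → 1
May 16 18:00 end Sectional Block → 0
May 17 07:45 start Chamber Block → 1
May 17 08:00 start Soloist Soundcheck → 2
May 17 15:45 end Chamber Block → 1
May 17 16:00 end Soloist Soundcheck → 0
Peak is 4, at May 16 10:00 (Dress Rehearsal, Sectional Block, Sectional Soundcheck, Woodwind Run-through).

4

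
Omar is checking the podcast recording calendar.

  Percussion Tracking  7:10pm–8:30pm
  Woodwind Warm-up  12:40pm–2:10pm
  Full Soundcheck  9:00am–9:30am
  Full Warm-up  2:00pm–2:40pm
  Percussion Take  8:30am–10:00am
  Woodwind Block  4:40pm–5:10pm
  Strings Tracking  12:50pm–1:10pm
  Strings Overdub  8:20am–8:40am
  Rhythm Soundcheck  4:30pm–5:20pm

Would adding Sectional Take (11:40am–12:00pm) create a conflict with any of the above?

Strings Overdub: ends 8:40am at or before Sectional Take starts 11:40am → clear.
Percussion Take: ends 10:00am at or before Sectional Take starts 11:40am → clear.
Full Soundcheck: ends 9:30am at or before Sectional Take starts 11:40am → clear.
Woodwind Warm-up: starts 12:40pm at or after Sectional Take ends 12:00pm → clear.
Strings Tracking: starts 12:50pm at or after Sectional Take ends 12:00pm → clear.
Full Warm-up: starts 2:00pm at or after Sectional Take ends 12:00pm → clear.
Rhythm Soundcheck: starts 4:30pm at or after Sectional Take ends 12:00pm → clear.
Woodwind Block: starts 4:40pm at or after Sectional Take ends 12:00pm → clear.
Percussion Tracking: starts 7:10pm at or after Sectional Take ends 12:00pm → clear.

No — it doesn't clash with anything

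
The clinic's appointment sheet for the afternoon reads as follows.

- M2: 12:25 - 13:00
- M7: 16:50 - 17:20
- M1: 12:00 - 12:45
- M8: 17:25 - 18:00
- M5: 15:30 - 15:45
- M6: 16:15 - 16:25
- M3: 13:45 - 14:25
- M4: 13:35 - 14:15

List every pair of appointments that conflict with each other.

Sorted by start: M1, M2, M4, M3, M5, M6, M7, M8.
M2 starts before M1 ends → M1 and M2 overlap.
M4 starts after M1 ends; M1 is clear from here.
M4 starts after M2 ends; M2 is clear from here.
M3 starts before M4 ends → M4 and M3 overlap.
M5 starts after M4 ends; M4 is clear from here.
M5 starts after M3 ends; M3 is clear from here.
M6 starts after M5 ends; M5 is clear from here.
M7 starts after M6 ends; M6 is clear from here.
M8 starts after M7 ends.

M1 & M2, M3 & M4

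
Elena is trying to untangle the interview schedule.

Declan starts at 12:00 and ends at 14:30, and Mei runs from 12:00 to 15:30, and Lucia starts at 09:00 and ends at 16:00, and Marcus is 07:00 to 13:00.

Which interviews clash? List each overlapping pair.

Declan & Lucia, Declan & Marcus, Declan & Mei, Lucia & Marcus, Lucia & Mei, Marcus & Mei

Sorted by start: Marcus, Lucia, Declan, Mei.
Lucia starts before Marcus ends → Marcus and Lucia overlap.
Declan starts before Marcus ends → Marcus and Declan overlap.
Mei starts before Marcus ends → Marcus and Mei overlap.
Declan starts before Lucia ends → Lucia and Declan overlap.
Mei starts before Lucia ends → Lucia and Mei overlap.
Mei starts before Declan ends → Declan and Mei overlap.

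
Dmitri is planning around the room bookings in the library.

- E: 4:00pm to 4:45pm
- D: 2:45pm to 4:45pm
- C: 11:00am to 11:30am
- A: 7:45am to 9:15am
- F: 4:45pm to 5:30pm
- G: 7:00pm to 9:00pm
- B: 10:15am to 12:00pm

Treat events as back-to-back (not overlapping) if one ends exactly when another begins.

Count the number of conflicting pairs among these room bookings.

2

Sorted by start: A, B, C, D, E, F, G.
B starts after A ends; A is clear from here.
C starts before B ends → B and C overlap.
D starts after B ends; B is clear from here.
D starts after C ends; C is clear from here.
E starts before D ends → D and E overlap.
F starts exactly when D ends (back-to-back, no overlap); D is clear from here.
F starts exactly when E ends (back-to-back, no overlap); E is clear from here.
G starts after F ends.
Overlapping pairs: B & C, D & E — 2 in total.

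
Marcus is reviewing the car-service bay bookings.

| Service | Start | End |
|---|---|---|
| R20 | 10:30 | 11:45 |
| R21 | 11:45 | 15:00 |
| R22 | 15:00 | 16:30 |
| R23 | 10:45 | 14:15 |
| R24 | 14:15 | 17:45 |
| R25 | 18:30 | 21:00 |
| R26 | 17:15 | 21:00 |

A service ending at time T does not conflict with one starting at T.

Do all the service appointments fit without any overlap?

Sorted by start: R20, R23, R21, R24, R22, R26, R25.
R23 starts before R20 ends → R20 and R23 overlap.
That's a conflict, so the schedule is not conflict-free.

No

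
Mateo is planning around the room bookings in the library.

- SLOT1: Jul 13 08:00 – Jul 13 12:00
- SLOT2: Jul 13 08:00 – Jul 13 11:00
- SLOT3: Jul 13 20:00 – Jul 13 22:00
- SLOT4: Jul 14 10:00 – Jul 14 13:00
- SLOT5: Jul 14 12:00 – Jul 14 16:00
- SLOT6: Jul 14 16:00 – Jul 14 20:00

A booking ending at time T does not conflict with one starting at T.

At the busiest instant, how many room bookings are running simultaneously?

Walk through starts and ends in time order (an end at T is processed before a start at T):
Jul 13 08:00 start SLOT1 → 1
Jul 13 08:00 start SLOT2 → 2
Jul 13 11:00 end SLOT2 → 1
Jul 13 12:00 end SLOT1 → 0
Jul 13 20:00 start SLOT3 → 1
Jul 13 22:00 end SLOT3 → 0
Jul 14 10:00 start SLOT4 → 1
Jul 14 12:00 start SLOT5 → 2
Jul 14 13:00 end SLOT4 → 1
Jul 14 16:00 end SLOT5 → 0
Jul 14 16:00 start SLOT6 → 1
Jul 14 20:00 end SLOT6 → 0
Peak is 2, at Jul 13 08:00 (SLOT1, SLOT2).

2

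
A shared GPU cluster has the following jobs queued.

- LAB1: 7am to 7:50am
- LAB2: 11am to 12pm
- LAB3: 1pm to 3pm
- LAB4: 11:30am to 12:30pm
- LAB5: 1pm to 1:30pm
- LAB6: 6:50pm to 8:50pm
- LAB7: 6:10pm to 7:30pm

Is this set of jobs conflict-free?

Check each pair: they overlap iff neither finishes before the other starts.
Sorted by start: LAB1, LAB2, LAB4, LAB3, LAB5, LAB7, LAB6.
LAB2 starts after LAB1 ends — done with LAB1.
LAB4 starts before LAB2 ends → LAB2 and LAB4 overlap.
That's a conflict, so the schedule is not conflict-free.

No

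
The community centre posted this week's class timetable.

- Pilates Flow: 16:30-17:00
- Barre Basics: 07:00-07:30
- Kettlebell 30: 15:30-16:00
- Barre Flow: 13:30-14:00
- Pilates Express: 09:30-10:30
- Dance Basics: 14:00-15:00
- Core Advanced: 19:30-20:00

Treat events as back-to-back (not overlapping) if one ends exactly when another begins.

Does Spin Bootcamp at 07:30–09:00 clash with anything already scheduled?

No — it doesn't clash with anything

Barre Basics: ends 07:30 at or before Spin Bootcamp starts 07:30 → clear.
Pilates Express: starts 09:30 at or after Spin Bootcamp ends 09:00 → clear.
Barre Flow: starts 13:30 at or after Spin Bootcamp ends 09:00 → clear.
Dance Basics: starts 14:00 at or after Spin Bootcamp ends 09:00 → clear.
Kettlebell 30: starts 15:30 at or after Spin Bootcamp ends 09:00 → clear.
Pilates Flow: starts 16:30 at or after Spin Bootcamp ends 09:00 → clear.
Core Advanced: starts 19:30 at or after Spin Bootcamp ends 09:00 → clear.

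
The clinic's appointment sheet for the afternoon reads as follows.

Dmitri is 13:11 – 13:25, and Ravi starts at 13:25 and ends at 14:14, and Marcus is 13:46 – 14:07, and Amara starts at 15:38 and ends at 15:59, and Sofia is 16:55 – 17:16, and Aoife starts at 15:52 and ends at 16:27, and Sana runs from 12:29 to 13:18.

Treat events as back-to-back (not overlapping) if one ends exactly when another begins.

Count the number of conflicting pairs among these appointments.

3

Two intervals overlap when each starts before the other ends.
Sorted by start: Sana, Dmitri, Ravi, Marcus, Amara, Aoife, Sofia.
Dmitri starts before Sana ends → Sana and Dmitri overlap.
Ravi starts after Sana ends; Sana is clear from here.
Ravi starts exactly when Dmitri ends (back-to-back, no overlap); Dmitri is clear from here.
Marcus starts before Ravi ends → Ravi and Marcus overlap.
Amara starts after Ravi ends; Ravi is clear from here.
Amara starts after Marcus ends; Marcus is clear from here.
Aoife starts before Amara ends → Amara and Aoife overlap.
Sofia starts after Amara ends.
Sofia starts after Aoife ends.
Overlapping pairs: Amara & Aoife, Dmitri & Sana, Marcus & Ravi — 3 in total.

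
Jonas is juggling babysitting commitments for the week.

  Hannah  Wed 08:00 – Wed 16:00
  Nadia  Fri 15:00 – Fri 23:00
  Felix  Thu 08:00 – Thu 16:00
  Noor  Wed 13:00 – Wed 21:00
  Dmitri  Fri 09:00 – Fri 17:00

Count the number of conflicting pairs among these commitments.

Sorted by start: Hannah, Noor, Felix, Dmitri, Nadia.
Noor starts before Hannah ends → Hannah and Noor overlap.
Felix starts after Hannah ends; Hannah is clear from here.
Felix starts after Noor ends; Noor is clear from here.
Dmitri starts after Felix ends; Felix is clear from here.
Nadia starts before Dmitri ends → Dmitri and Nadia overlap.
Overlapping pairs: Dmitri & Nadia, Hannah & Noor — 2 in total.

2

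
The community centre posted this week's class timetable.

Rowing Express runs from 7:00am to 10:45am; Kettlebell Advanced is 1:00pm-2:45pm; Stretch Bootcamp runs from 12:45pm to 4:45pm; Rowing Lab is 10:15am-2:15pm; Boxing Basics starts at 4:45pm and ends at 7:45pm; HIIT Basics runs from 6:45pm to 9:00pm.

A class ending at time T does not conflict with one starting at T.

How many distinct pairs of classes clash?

5

Sorted by start: Rowing Express, Rowing Lab, Stretch Bootcamp, Kettlebell Advanced, Boxing Basics, HIIT Basics.
Rowing Lab starts before Rowing Express ends → Rowing Express and Rowing Lab overlap.
Stretch Bootcamp starts after Rowing Express ends, so Rowing Express has no further overlaps.
Stretch Bootcamp starts before Rowing Lab ends → Rowing Lab and Stretch Bootcamp overlap.
Kettlebell Advanced starts before Rowing Lab ends → Rowing Lab and Kettlebell Advanced overlap.
Boxing Basics starts after Rowing Lab ends, so Rowing Lab has no further overlaps.
Kettlebell Advanced starts before Stretch Bootcamp ends → Stretch Bootcamp and Kettlebell Advanced overlap.
Boxing Basics starts exactly when Stretch Bootcamp ends (back-to-back, no overlap), so Stretch Bootcamp has no further overlaps.
Boxing Basics starts after Kettlebell Advanced ends, so Kettlebell Advanced has no further overlaps.
HIIT Basics starts before Boxing Basics ends → Boxing Basics and HIIT Basics overlap.
Overlapping pairs: Boxing Basics & HIIT Basics, Kettlebell Advanced & Rowing Lab, Kettlebell Advanced & Stretch Bootcamp, Rowing Express & Rowing Lab, Rowing Lab & Stretch Bootcamp — 5 in total.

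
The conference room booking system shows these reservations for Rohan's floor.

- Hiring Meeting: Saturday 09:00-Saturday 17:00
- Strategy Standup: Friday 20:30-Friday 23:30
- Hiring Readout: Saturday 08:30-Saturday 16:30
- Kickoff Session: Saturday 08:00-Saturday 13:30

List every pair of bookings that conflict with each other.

Sorted by start: Strategy Standup, Kickoff Session, Hiring Readout, Hiring Meeting.
Kickoff Session starts after Strategy Standup ends; Strategy Standup is clear from here.
Hiring Readout starts before Kickoff Session ends → Kickoff Session and Hiring Readout overlap.
Hiring Meeting starts before Kickoff Session ends → Kickoff Session and Hiring Meeting overlap.
Hiring Meeting starts before Hiring Readout ends → Hiring Readout and Hiring Meeting overlap.

Hiring Meeting & Hiring Readout, Hiring Meeting & Kickoff Session, Hiring Readout & Kickoff Session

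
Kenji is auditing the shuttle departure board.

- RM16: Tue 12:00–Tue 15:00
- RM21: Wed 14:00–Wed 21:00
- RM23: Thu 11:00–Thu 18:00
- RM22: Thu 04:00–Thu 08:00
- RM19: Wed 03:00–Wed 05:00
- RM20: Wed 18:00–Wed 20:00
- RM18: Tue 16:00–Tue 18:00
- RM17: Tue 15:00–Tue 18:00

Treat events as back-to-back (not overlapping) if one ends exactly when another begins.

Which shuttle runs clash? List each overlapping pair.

Check each pair: they overlap iff neither finishes before the other starts.
Sorted by start: RM16, RM17, RM18, RM19, RM21, RM20, RM22, RM23.
RM17 starts exactly when RM16 ends (back-to-back, no overlap) — done with RM16.
RM18 starts before RM17 ends → RM17 and RM18 overlap.
RM19 starts after RM17 ends — done with RM17.
RM19 starts after RM18 ends — done with RM18.
RM21 starts after RM19 ends — done with RM19.
RM20 starts before RM21 ends → RM21 and RM20 overlap.
RM22 starts after RM21 ends — done with RM21.
RM22 starts after RM20 ends — done with RM20.
RM23 starts after RM22 ends.

RM17 & RM18, RM20 & RM21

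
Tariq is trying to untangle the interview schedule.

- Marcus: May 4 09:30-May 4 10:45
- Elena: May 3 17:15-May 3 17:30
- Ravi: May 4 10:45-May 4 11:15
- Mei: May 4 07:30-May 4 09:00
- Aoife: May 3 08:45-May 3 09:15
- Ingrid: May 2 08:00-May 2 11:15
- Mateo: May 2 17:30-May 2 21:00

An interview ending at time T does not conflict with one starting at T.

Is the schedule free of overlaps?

Sorted by start: Ingrid, Mateo, Aoife, Elena, Mei, Marcus, Ravi.
Mateo starts after Ingrid ends, so nothing later overlaps Ingrid either.
Aoife starts after Mateo ends, so nothing later overlaps Mateo either.
Elena starts after Aoife ends, so nothing later overlaps Aoife either.
Mei starts after Elena ends, so nothing later overlaps Elena either.
Marcus starts after Mei ends, so nothing later overlaps Mei either.
Ravi starts exactly when Marcus ends (back-to-back, no overlap).
Every pair is clear; the schedule has no overlaps.

Yes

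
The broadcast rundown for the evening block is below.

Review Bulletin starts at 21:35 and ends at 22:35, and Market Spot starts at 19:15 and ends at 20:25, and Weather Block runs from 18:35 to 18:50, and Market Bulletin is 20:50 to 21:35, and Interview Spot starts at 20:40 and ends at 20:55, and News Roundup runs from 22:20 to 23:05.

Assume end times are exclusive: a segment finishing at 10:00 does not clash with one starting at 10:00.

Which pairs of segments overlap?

Check each pair: they overlap iff neither finishes before the other starts.
Sorted by start: Weather Block, Market Spot, Interview Spot, Market Bulletin, Review Bulletin, News Roundup.
Market Spot starts after Weather Block ends — done with Weather Block.
Interview Spot starts after Market Spot ends — done with Market Spot.
Market Bulletin starts before Interview Spot ends → Interview Spot and Market Bulletin overlap.
Review Bulletin starts after Interview Spot ends — done with Interview Spot.
Review Bulletin starts exactly when Market Bulletin ends (back-to-back, no overlap) — done with Market Bulletin.
News Roundup starts before Review Bulletin ends → Review Bulletin and News Roundup overlap.

Interview Spot & Market Bulletin, News Roundup & Review Bulletin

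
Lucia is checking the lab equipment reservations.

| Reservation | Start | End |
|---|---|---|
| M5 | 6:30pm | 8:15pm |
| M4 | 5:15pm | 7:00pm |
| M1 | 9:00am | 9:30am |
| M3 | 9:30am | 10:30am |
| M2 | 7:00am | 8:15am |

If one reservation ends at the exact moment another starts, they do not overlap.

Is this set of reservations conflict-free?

No

Two intervals overlap when each starts before the other ends.
Sorted by start: M2, M1, M3, M4, M5.
M1 starts after M2 ends, so nothing later overlaps M2 either.
M3 starts exactly when M1 ends (back-to-back, no overlap), so nothing later overlaps M1 either.
M4 starts after M3 ends, so nothing later overlaps M3 either.
M5 starts before M4 ends → M4 and M5 overlap.
That's a conflict, so the schedule is not conflict-free.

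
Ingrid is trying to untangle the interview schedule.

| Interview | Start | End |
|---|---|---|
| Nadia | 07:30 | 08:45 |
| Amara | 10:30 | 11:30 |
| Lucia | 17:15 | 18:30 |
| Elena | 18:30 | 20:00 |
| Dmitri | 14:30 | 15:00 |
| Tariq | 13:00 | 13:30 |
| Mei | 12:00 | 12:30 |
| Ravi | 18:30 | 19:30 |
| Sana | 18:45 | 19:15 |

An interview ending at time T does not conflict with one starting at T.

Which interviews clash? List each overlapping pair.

Sorted by start: Nadia, Amara, Mei, Tariq, Dmitri, Lucia, Ravi, Elena, Sana.
Amara starts after Nadia ends — done with Nadia.
Mei starts after Amara ends — done with Amara.
Tariq starts after Mei ends — done with Mei.
Dmitri starts after Tariq ends — done with Tariq.
Lucia starts after Dmitri ends — done with Dmitri.
Ravi starts exactly when Lucia ends (back-to-back, no overlap) — done with Lucia.
Elena starts before Ravi ends → Ravi and Elena overlap.
Sana starts before Ravi ends → Ravi and Sana overlap.
Sana starts before Elena ends → Elena and Sana overlap.

Elena & Ravi, Elena & Sana, Ravi & Sana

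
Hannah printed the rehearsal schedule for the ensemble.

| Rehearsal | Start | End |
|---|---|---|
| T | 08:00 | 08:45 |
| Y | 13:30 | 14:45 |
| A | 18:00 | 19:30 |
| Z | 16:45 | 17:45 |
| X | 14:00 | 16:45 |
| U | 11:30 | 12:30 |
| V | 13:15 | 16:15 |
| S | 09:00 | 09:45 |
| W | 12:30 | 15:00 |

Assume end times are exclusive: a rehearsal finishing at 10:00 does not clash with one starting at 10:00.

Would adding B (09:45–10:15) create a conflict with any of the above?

No — it doesn't clash with anything

T: ends 08:45 at or before B starts 09:45 → clear.
S: ends 09:45 at or before B starts 09:45 → clear.
U: starts 11:30 at or after B ends 10:15 → clear.
W: starts 12:30 at or after B ends 10:15 → clear.
V: starts 13:15 at or after B ends 10:15 → clear.
Y: starts 13:30 at or after B ends 10:15 → clear.
X: starts 14:00 at or after B ends 10:15 → clear.
Z: starts 16:45 at or after B ends 10:15 → clear.
A: starts 18:00 at or after B ends 10:15 → clear.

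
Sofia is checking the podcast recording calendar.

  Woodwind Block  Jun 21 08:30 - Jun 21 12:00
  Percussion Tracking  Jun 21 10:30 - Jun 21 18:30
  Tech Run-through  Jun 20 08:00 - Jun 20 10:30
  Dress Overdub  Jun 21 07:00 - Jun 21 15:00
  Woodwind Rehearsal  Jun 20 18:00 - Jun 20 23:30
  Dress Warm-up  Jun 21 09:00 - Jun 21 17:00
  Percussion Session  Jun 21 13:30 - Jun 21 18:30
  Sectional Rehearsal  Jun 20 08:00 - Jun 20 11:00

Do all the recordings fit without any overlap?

Check each pair: they overlap iff neither finishes before the other starts.
Sorted by start: Sectional Rehearsal, Tech Run-through, Woodwind Rehearsal, Dress Overdub, Woodwind Block, Dress Warm-up, Percussion Tracking, Percussion Session.
Tech Run-through starts before Sectional Rehearsal ends → Sectional Rehearsal and Tech Run-through overlap.
That's a conflict, so the schedule is not conflict-free.

No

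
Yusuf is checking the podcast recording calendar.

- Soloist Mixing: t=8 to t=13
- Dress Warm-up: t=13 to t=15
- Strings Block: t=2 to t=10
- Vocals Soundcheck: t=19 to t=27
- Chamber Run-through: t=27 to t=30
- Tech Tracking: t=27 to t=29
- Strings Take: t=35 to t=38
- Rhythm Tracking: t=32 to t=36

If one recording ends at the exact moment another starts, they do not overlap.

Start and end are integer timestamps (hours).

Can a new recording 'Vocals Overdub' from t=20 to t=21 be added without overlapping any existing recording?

No — it overlaps Vocals Soundcheck

Strings Block: ends t=10 at or before Vocals Overdub starts t=20 → clear.
Soloist Mixing: ends t=13 at or before Vocals Overdub starts t=20 → clear.
Dress Warm-up: ends t=15 at or before Vocals Overdub starts t=20 → clear.
Vocals Soundcheck: starts t=19 before Vocals Overdub ends t=21, and ends t=27 after Vocals Overdub starts t=20 → overlap.
Chamber Run-through: starts t=27 at or after Vocals Overdub ends t=21 → clear.
Tech Tracking: starts t=27 at or after Vocals Overdub ends t=21 → clear.
Rhythm Tracking: starts t=32 at or after Vocals Overdub ends t=21 → clear.
Strings Take: starts t=35 at or after Vocals Overdub ends t=21 → clear.
Vocals Overdub overlaps Vocals Soundcheck.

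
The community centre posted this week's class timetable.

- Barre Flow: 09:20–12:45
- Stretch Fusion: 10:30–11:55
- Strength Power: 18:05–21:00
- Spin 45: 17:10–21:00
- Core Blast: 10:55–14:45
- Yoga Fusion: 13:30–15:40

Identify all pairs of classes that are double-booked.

Two intervals overlap when each starts before the other ends.
Sorted by start: Barre Flow, Stretch Fusion, Core Blast, Yoga Fusion, Spin 45, Strength Power.
Stretch Fusion starts before Barre Flow ends → Barre Flow and Stretch Fusion overlap.
Core Blast starts before Barre Flow ends → Barre Flow and Core Blast overlap.
Yoga Fusion starts after Barre Flow ends, so Barre Flow has no further overlaps.
Core Blast starts before Stretch Fusion ends → Stretch Fusion and Core Blast overlap.
Yoga Fusion starts after Stretch Fusion ends, so Stretch Fusion has no further overlaps.
Yoga Fusion starts before Core Blast ends → Core Blast and Yoga Fusion overlap.
Spin 45 starts after Core Blast ends, so Core Blast has no further overlaps.
Spin 45 starts after Yoga Fusion ends, so Yoga Fusion has no further overlaps.
Strength Power starts before Spin 45 ends → Spin 45 and Strength Power overlap.

Barre Flow & Core Blast, Barre Flow & Stretch Fusion, Core Blast & Stretch Fusion, Core Blast & Yoga Fusion, Spin 45 & Strength Power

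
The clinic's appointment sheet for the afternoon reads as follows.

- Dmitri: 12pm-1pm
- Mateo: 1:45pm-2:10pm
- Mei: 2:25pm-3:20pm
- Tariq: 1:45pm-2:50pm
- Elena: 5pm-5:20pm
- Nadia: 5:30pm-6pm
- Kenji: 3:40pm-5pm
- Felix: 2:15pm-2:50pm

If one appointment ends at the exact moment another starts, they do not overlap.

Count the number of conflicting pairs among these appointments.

Sorted by start: Dmitri, Mateo, Tariq, Felix, Mei, Kenji, Elena, Nadia.
Mateo starts after Dmitri ends; Dmitri is clear from here.
Tariq starts before Mateo ends → Mateo and Tariq overlap.
Felix starts after Mateo ends; Mateo is clear from here.
Felix starts before Tariq ends → Tariq and Felix overlap.
Mei starts before Tariq ends → Tariq and Mei overlap.
Kenji starts after Tariq ends; Tariq is clear from here.
Mei starts before Felix ends → Felix and Mei overlap.
Kenji starts after Felix ends; Felix is clear from here.
Kenji starts after Mei ends; Mei is clear from here.
Elena starts exactly when Kenji ends (back-to-back, no overlap); Kenji is clear from here.
Nadia starts after Elena ends.
Overlapping pairs: Felix & Mei, Felix & Tariq, Mateo & Tariq, Mei & Tariq — 4 in total.

4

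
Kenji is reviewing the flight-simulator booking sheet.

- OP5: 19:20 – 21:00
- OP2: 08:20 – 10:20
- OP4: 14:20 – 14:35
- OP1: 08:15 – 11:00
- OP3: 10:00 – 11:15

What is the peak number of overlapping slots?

3

Walk through starts and ends in time order (an end at T is processed before a start at T):
08:15 start OP1 → 1
08:20 start OP2 → 2
10:00 start OP3 → 3
10:20 end OP2 → 2
11:00 end OP1 → 1
11:15 end OP3 → 0
14:20 start OP4 → 1
14:35 end OP4 → 0
19:20 start OP5 → 1
21:00 end OP5 → 0
Peak is 3, at 10:00 (OP1, OP2, OP3).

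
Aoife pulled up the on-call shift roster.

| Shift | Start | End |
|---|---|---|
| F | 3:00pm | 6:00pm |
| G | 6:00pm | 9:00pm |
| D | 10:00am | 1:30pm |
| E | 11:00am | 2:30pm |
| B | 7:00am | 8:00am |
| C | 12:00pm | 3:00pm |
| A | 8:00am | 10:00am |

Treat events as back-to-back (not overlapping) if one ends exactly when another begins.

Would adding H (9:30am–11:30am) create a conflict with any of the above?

B: ends 8:00am at or before H starts 9:30am → clear.
A: starts 8:00am before H ends 11:30am, and ends 10:00am after H starts 9:30am → overlap.
D: starts 10:00am before H ends 11:30am, and ends 1:30pm after H starts 9:30am → overlap.
E: starts 11:00am before H ends 11:30am, and ends 2:30pm after H starts 9:30am → overlap.
C: starts 12:00pm at or after H ends 11:30am → clear.
F: starts 3:00pm at or after H ends 11:30am → clear.
G: starts 6:00pm at or after H ends 11:30am → clear.
H overlaps A, D, E.

Yes — it overlaps A, D, E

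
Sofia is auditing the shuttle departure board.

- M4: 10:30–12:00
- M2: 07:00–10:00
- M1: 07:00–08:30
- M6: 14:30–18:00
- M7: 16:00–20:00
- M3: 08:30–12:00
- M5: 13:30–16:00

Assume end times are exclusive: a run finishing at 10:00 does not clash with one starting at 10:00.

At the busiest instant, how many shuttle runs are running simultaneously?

2

Walk through starts and ends in time order (an end at T is processed before a start at T):
07:00 start M1 → 1
07:00 start M2 → 2
08:30 end M1 → 1
08:30 start M3 → 2
10:00 end M2 → 1
10:30 start M4 → 2
12:00 end M3 → 1
12:00 end M4 → 0
13:30 start M5 → 1
14:30 start M6 → 2
16:00 end M5 → 1
16:00 start M7 → 2
18:00 end M6 → 1
20:00 end M7 → 0
Peak is 2, at 07:00 (M1, M2).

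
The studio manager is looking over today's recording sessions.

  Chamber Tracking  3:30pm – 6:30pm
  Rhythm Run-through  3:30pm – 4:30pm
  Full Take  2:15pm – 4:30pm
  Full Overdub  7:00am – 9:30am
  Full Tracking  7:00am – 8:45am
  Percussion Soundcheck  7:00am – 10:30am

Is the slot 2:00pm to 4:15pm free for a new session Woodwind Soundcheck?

No — it overlaps Chamber Tracking, Full Take, Rhythm Run-through

Full Overdub: ends 9:30am at or before Woodwind Soundcheck starts 2:00pm → clear.
Percussion Soundcheck: ends 10:30am at or before Woodwind Soundcheck starts 2:00pm → clear.
Full Tracking: ends 8:45am at or before Woodwind Soundcheck starts 2:00pm → clear.
Full Take: starts 2:15pm before Woodwind Soundcheck ends 4:15pm, and ends 4:30pm after Woodwind Soundcheck starts 2:00pm → overlap.
Chamber Tracking: starts 3:30pm before Woodwind Soundcheck ends 4:15pm, and ends 6:30pm after Woodwind Soundcheck starts 2:00pm → overlap.
Rhythm Run-through: starts 3:30pm before Woodwind Soundcheck ends 4:15pm, and ends 4:30pm after Woodwind Soundcheck starts 2:00pm → overlap.
Woodwind Soundcheck overlaps Chamber Tracking, Full Take, Rhythm Run-through.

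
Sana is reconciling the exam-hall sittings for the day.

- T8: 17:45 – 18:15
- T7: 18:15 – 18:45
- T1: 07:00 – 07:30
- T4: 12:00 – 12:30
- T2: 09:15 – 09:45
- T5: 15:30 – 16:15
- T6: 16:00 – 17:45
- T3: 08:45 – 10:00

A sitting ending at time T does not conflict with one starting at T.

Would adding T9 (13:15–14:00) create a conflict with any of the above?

T1: ends 07:30 at or before T9 starts 13:15 → clear.
T3: ends 10:00 at or before T9 starts 13:15 → clear.
T2: ends 09:45 at or before T9 starts 13:15 → clear.
T4: ends 12:30 at or before T9 starts 13:15 → clear.
T5: starts 15:30 at or after T9 ends 14:00 → clear.
T6: starts 16:00 at or after T9 ends 14:00 → clear.
T8: starts 17:45 at or after T9 ends 14:00 → clear.
T7: starts 18:15 at or after T9 ends 14:00 → clear.

No — it doesn't clash with anything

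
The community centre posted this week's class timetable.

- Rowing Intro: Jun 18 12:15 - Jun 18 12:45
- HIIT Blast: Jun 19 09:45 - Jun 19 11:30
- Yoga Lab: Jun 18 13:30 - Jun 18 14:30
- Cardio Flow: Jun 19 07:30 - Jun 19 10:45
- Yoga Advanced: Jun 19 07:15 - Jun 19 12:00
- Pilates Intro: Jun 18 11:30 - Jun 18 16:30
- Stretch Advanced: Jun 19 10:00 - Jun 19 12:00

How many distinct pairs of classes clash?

Sorted by start: Pilates Intro, Rowing Intro, Yoga Lab, Yoga Advanced, Cardio Flow, HIIT Blast, Stretch Advanced.
Rowing Intro starts before Pilates Intro ends → Pilates Intro and Rowing Intro overlap.
Yoga Lab starts before Pilates Intro ends → Pilates Intro and Yoga Lab overlap.
Yoga Advanced starts after Pilates Intro ends; Pilates Intro is clear from here.
Yoga Lab starts after Rowing Intro ends; Rowing Intro is clear from here.
Yoga Advanced starts after Yoga Lab ends; Yoga Lab is clear from here.
Cardio Flow starts before Yoga Advanced ends → Yoga Advanced and Cardio Flow overlap.
HIIT Blast starts before Yoga Advanced ends → Yoga Advanced and HIIT Blast overlap.
Stretch Advanced starts before Yoga Advanced ends → Yoga Advanced and Stretch Advanced overlap.
HIIT Blast starts before Cardio Flow ends → Cardio Flow and HIIT Blast overlap.
Stretch Advanced starts before Cardio Flow ends → Cardio Flow and Stretch Advanced overlap.
Stretch Advanced starts before HIIT Blast ends → HIIT Blast and Stretch Advanced overlap.
Overlapping pairs: Cardio Flow & HIIT Blast, Cardio Flow & Stretch Advanced, Cardio Flow & Yoga Advanced, HIIT Blast & Stretch Advanced, HIIT Blast & Yoga Advanced, Pilates Intro & Rowing Intro, Pilates Intro & Yoga Lab, Stretch Advanced & Yoga Advanced — 8 in total.

8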